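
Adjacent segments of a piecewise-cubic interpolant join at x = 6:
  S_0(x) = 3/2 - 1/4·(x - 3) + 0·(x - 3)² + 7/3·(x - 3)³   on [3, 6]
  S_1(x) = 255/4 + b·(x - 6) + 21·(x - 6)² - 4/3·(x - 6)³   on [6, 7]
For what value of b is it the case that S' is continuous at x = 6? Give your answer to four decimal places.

S_0'(x) = -1/4 + 0·(x - 3) + 7·(x - 3)², so S_0'(6) = 251/4. On the right, S_1'(6) = b, so b = 251/4.

62.7500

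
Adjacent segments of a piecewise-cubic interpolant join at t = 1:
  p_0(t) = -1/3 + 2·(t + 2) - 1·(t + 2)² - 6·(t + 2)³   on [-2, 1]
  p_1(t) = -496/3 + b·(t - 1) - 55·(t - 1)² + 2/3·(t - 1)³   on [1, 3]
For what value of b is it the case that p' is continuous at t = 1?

-166

p_0'(t) = 2 - 2·(t + 2) - 18·(t + 2)², so p_0'(1) = -166. On the right, p_1'(1) = b, so b = -166.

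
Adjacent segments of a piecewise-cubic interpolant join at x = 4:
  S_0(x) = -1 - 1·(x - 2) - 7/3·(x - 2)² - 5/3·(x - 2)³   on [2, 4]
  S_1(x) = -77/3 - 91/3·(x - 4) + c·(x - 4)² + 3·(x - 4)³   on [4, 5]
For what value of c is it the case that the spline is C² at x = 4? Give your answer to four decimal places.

-12.3333

S_0''(x) = -14/3 - 10·(x - 2), so S_0''(4) = -74/3. On the right, S_1''(4) = 2c, so c = -37/3.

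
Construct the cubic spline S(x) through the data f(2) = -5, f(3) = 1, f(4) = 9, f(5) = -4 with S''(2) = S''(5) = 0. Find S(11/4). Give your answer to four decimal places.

With M_i denoting the second derivative at x_i, h_i = 1, 1, 1, and Δ_i = (y_(i+1) − y_i)/h_i = 6, 8, -13:
  1·M_0 + 4·M_1 + 1·M_2 = 6(Δ_1 - Δ_0) = 12
  1·M_1 + 4·M_2 + 1·M_3 = 6(Δ_2 - Δ_1) = -126
Natural end conditions: M_0 = M_3 = 0.
Hence M_0 = 0, M_1 = 58/5, M_2 = -172/5, M_3 = 0.
On [2, 3], S(x) = -5 + 61/15·(x - 2) + 0·(x - 2)² + 29/15·(x - 2)³.
With (x - 2) = 3/4: S(11/4) = -363/320.

-1.1344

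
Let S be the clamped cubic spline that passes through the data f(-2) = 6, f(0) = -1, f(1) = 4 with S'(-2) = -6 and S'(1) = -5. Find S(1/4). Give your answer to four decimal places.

0.8477

Let M_i = S''(x_i). Step sizes h_i = 2, 1; slopes of the chords Δ_i = (y_(i+1) - y_i)/h_i = -7/2, 5.
  2·M_0 + 6·M_1 + 1·M_2 = 6(Δ_1 - Δ_0) = 51
Clamped end conditions give two more equations: 2h_0·M_0 + h_0·M_1 = 6(Δ_0 - S'(-2)) = 15 and h_1·M_1 + 2h_1·M_2 = 6(S'(1) - Δ_1) = -60.
Hence M_0 = -53/12, M_1 = 49/3, M_2 = -229/6.
On [0, 1], S(t) = -1 + 71/12·t + 49/6·t² - 109/12·t³.
With t = 1/4: S(1/4) = 217/256.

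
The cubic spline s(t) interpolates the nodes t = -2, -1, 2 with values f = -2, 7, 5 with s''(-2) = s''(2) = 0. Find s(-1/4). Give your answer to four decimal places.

With m_i denoting the second derivative at x_i, h_i = 1, 3, and Δ_i = (y_(i+1) − y_i)/h_i = 9, -2/3:
  1·m_0 + 8·m_1 + 3·m_2 = 6(Δ_1 - Δ_0) = -58
Natural end conditions: m_0 = m_2 = 0.
Forward elimination and back-substitution give m_0 = 0, m_1 = -29/4, m_2 = 0.
On [-1, 2], s(t) = 7 + 79/12·(t + 1) - 29/8·(t + 1)² + 29/72·(t + 1)³.
With (t + 1) = 3/4: s(-1/4) = 5155/512.

10.0684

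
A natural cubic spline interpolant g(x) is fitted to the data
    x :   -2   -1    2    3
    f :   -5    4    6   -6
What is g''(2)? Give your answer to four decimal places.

-8.3273

Let m_i = g''(x_i). Step sizes h_i = 1, 3, 1; slopes of the chords Δ_i = (y_(i+1) - y_i)/h_i = 9, 2/3, -12.
  1·m_0 + 8·m_1 + 3·m_2 = 6(Δ_1 - Δ_0) = -50
  3·m_1 + 8·m_2 + 1·m_3 = 6(Δ_2 - Δ_1) = -76
Natural end conditions: m_0 = m_3 = 0.
Hence m_0 = 0, m_1 = -172/55, m_2 = -458/55, m_3 = 0.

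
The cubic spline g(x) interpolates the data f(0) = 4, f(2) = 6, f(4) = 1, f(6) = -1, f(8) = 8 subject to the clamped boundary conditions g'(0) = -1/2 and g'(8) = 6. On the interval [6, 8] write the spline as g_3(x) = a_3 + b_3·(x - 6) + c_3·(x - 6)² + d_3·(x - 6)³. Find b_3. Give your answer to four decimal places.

Let σ_i = g''(x_i). Step sizes h_i = 2, 2, 2, 2; slopes of the chords Δ_i = (y_(i+1) - y_i)/h_i = 1, -5/2, -1, 9/2.
  2·σ_0 + 8·σ_1 + 2·σ_2 = 6(Δ_1 - Δ_0) = -21
  2·σ_1 + 8·σ_2 + 2·σ_3 = 6(Δ_2 - Δ_1) = 9
  2·σ_2 + 8·σ_3 + 2·σ_4 = 6(Δ_3 - Δ_2) = 33
Clamped end conditions give two more equations: 2h_0·σ_0 + h_0·σ_1 = 6(Δ_0 - g'(0)) = 9 and h_3·σ_3 + 2h_3·σ_4 = 6(g'(8) - Δ_3) = 9.
Solving: σ_0 = 475/112, σ_1 = -223/56, σ_2 = 19/16, σ_3 = 209/56, σ_4 = 43/112.
On [6, 8], with g_3(x) = a_3 + b_3·(x - 6) + c_3·(x - 6)² + d_3·(x - 6)³: c_3 = σ_3/2 = 209/112, d_3 = (σ_4 - σ_3)/(6h_3) = -125/448, b_3 = Δ_3 - h_3(2σ_3 + σ_4)/6 = 211/112.

1.8839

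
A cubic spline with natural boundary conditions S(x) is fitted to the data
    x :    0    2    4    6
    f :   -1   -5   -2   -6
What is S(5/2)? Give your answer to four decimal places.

Write M_i for S''(x_i). With h_i = 2, 2, 2 and divided differences Δ_i = -2, 3/2, -2, the continuity of S' gives the tridiagonal system
  2·M_0 + 8·M_1 + 2·M_2 = 6(Δ_1 - Δ_0) = 21
  2·M_1 + 8·M_2 + 2·M_3 = 6(Δ_2 - Δ_1) = -21
Natural end conditions: M_0 = M_3 = 0.
Solving: M_0 = 0, M_1 = 7/2, M_2 = -7/2, M_3 = 0.
On [2, 4], S(x) = -5 + 1/3·(x - 2) + 7/4·(x - 2)² - 7/12·(x - 2)³.
With (x - 2) = 1/2: S(5/2) = -143/32.

-4.4688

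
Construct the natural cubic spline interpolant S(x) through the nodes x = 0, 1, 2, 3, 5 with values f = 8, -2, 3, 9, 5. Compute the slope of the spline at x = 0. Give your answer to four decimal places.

Write M_i for S''(x_i). With h_i = 1, 1, 1, 2 and divided differences Δ_i = -10, 5, 6, -2, the continuity of S' gives the tridiagonal system
  1·M_0 + 4·M_1 + 1·M_2 = 6(Δ_1 - Δ_0) = 90
  1·M_1 + 4·M_2 + 1·M_3 = 6(Δ_2 - Δ_1) = 6
  1·M_2 + 6·M_3 + 2·M_4 = 6(Δ_3 - Δ_2) = -48
Natural end conditions: M_0 = M_4 = 0.
Hence M_0 = 0, M_1 = 993/43, M_2 = -102/43, M_3 = -327/43, M_4 = 0.
On [0, 1], S'(x) = b_0 + 2c_0·x + 3d_0·x² with b_0 = Δ_0 - h_0(2M_0 + M_1)/6 = -1191/86, c_0 = M_0/2 = 0, d_0 = (M_1 - M_0)/(6h_0) = 331/86. So S'(0) = -1191/86.

-13.8488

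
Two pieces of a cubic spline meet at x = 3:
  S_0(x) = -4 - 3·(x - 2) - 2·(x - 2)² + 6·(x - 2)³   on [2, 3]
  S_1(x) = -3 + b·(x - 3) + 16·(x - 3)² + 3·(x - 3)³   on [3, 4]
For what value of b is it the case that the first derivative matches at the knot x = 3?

11

S_0'(x) = -3 - 4·(x - 2) + 18·(x - 2)², so S_0'(3) = 11. On the right, S_1'(3) = b, so b = 11.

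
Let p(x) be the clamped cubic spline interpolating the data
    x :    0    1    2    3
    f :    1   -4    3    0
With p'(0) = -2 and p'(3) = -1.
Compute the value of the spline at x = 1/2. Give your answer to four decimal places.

Write M_i for p''(x_i). With h_i = 1, 1, 1 and divided differences Δ_i = -5, 7, -3, the continuity of p' gives the tridiagonal system
  1·M_0 + 4·M_1 + 1·M_2 = 6(Δ_1 - Δ_0) = 72
  1·M_1 + 4·M_2 + 1·M_3 = 6(Δ_2 - Δ_1) = -60
Clamped end conditions give two more equations: 2h_0·M_0 + h_0·M_1 = 6(Δ_0 - p'(0)) = -18 and h_2·M_2 + 2h_2·M_3 = 6(p'(3) - Δ_2) = 12.
Hence M_0 = -368/15, M_1 = 466/15, M_2 = -416/15, M_3 = 298/15.
On [0, 1], p(x) = 1 - 2·x - 184/15·x² + 139/15·x³.
With x = 1/2: p(1/2) = -229/120.

-1.9083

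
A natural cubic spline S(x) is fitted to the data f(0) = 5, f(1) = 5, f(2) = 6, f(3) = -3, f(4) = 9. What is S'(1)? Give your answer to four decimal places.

2.7143

Let M_i = S''(x_i). Step sizes h_i = 1, 1, 1, 1; slopes of the chords Δ_i = (y_(i+1) - y_i)/h_i = 0, 1, -9, 12.
  1·M_0 + 4·M_1 + 1·M_2 = 6(Δ_1 - Δ_0) = 6
  1·M_1 + 4·M_2 + 1·M_3 = 6(Δ_2 - Δ_1) = -60
  1·M_2 + 4·M_3 + 1·M_4 = 6(Δ_3 - Δ_2) = 126
Natural end conditions: M_0 = M_4 = 0.
Hence M_0 = 0, M_1 = 57/7, M_2 = -186/7, M_3 = 267/7, M_4 = 0.
On [1, 2], S'(x) = b_1 + 2c_1·(x - 1) + 3d_1·(x - 1)² with b_1 = Δ_1 - h_1(2M_1 + M_2)/6 = 19/7, c_1 = M_1/2 = 57/14, d_1 = (M_2 - M_1)/(6h_1) = -81/14. So S'(1) = 19/7.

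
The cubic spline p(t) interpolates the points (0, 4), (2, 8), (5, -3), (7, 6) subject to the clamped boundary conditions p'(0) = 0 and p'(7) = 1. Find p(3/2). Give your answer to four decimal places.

Write M_i for p''(x_i). With h_i = 2, 3, 2 and divided differences Δ_i = 2, -11/3, 9/2, the continuity of p' gives the tridiagonal system
  2·M_0 + 10·M_1 + 3·M_2 = 6(Δ_1 - Δ_0) = -34
  3·M_1 + 10·M_2 + 2·M_3 = 6(Δ_2 - Δ_1) = 49
Clamped end conditions give two more equations: 2h_0·M_0 + h_0·M_1 = 6(Δ_0 - p'(0)) = 12 and h_2·M_2 + 2h_2·M_3 = 6(p'(7) - Δ_2) = -21.
Hence M_0 = 647/96, M_1 = -359/48, M_2 = 437/48, M_3 = -941/96.
On [0, 2], p(t) = 4 + 0·t + 647/192·t² - 455/384·t³.
With t = 3/2: p(3/2) = 7765/1024.

7.5830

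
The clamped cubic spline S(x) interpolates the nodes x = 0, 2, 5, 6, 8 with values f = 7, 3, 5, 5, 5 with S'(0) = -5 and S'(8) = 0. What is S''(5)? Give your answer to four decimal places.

-0.9314

With σ_i denoting the second derivative at x_i, h_i = 2, 3, 1, 2, and Δ_i = (y_(i+1) − y_i)/h_i = -2, 2/3, 0, 0:
  2·σ_0 + 10·σ_1 + 3·σ_2 = 6(Δ_1 - Δ_0) = 16
  3·σ_1 + 8·σ_2 + 1·σ_3 = 6(Δ_2 - Δ_1) = -4
  1·σ_2 + 6·σ_3 + 2·σ_4 = 6(Δ_3 - Δ_2) = 0
Clamped end conditions give two more equations: 2h_0·σ_0 + h_0·σ_1 = 6(Δ_0 - S'(0)) = 18 and h_3·σ_3 + 2h_3·σ_4 = 6(S'(8) - Δ_3) = 0.
Solving: σ_0 = 269/68, σ_1 = 37/34, σ_2 = -95/102, σ_3 = 19/102, σ_4 = -19/204.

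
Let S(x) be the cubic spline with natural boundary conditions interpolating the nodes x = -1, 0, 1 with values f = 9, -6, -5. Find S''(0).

Write σ_i for S''(x_i). With h_i = 1, 1 and divided differences Δ_i = -15, 1, the continuity of S' gives the tridiagonal system
  1·σ_0 + 4·σ_1 + 1·σ_2 = 6(Δ_1 - Δ_0) = 96
Natural end conditions: σ_0 = σ_2 = 0.
Solving: σ_0 = 0, σ_1 = 24, σ_2 = 0.

24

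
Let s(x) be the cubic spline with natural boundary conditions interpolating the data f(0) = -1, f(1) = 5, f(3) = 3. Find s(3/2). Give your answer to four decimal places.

6.0313

Put M_i = s'' at the i-th knot. Here h = (1, 2) and Δ = (6, -1), so the interior equations h_(i-1)·M_(i-1) + 2(h_(i-1)+h_i)·M_i + h_i·M_(i+1) = 6(Δ_i − Δ_(i-1)) read
  1·M_0 + 6·M_1 + 2·M_2 = 6(Δ_1 - Δ_0) = -42
Natural end conditions: M_0 = M_2 = 0.
Solving: M_0 = 0, M_1 = -7, M_2 = 0.
On [1, 3], s(x) = 5 + 11/3·(x - 1) - 7/2·(x - 1)² + 7/12·(x - 1)³.
With (x - 1) = 1/2: s(3/2) = 193/32.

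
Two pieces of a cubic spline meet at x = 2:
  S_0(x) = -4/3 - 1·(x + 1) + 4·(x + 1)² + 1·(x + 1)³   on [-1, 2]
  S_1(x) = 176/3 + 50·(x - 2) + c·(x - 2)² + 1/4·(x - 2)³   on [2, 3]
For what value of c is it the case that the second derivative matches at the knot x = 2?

13

S_0''(x) = 8 + 6·(x + 1), so S_0''(2) = 26. On the right, S_1''(2) = 2c, so c = 13.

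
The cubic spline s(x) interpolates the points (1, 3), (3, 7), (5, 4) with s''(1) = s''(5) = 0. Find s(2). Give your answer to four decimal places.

With M_i denoting the second derivative at x_i, h_i = 2, 2, and Δ_i = (y_(i+1) − y_i)/h_i = 2, -3/2:
  2·M_0 + 8·M_1 + 2·M_2 = 6(Δ_1 - Δ_0) = -21
Natural end conditions: M_0 = M_2 = 0.
Hence M_0 = 0, M_1 = -21/8, M_2 = 0.
On [1, 3], s(x) = 3 + 23/8·(x - 1) + 0·(x - 1)² - 7/32·(x - 1)³.
With (x - 1) = 1: s(2) = 181/32.

5.6563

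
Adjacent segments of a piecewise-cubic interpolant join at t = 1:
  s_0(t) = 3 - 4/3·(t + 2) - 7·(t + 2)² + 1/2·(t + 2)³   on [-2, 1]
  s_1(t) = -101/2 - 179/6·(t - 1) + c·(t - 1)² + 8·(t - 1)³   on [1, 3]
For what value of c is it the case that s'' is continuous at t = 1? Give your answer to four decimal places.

s_0''(t) = -14 + 3·(t + 2), so s_0''(1) = -5. On the right, s_1''(1) = 2c, so c = -5/2.

-2.5000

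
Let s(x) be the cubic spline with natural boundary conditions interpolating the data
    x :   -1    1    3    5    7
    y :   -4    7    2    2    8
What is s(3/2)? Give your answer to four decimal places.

With M_i denoting the second derivative at x_i, h_i = 2, 2, 2, 2, and Δ_i = (y_(i+1) − y_i)/h_i = 11/2, -5/2, 0, 3:
  2·M_0 + 8·M_1 + 2·M_2 = 6(Δ_1 - Δ_0) = -48
  2·M_1 + 8·M_2 + 2·M_3 = 6(Δ_2 - Δ_1) = 15
  2·M_2 + 8·M_3 + 2·M_4 = 6(Δ_3 - Δ_2) = 18
Natural end conditions: M_0 = M_4 = 0.
Forward elimination and back-substitution give M_0 = 0, M_1 = -381/56, M_2 = 45/14, M_3 = 81/56, M_4 = 0.
On [1, 3], s(x) = 7 + 27/28·(x - 1) - 381/112·(x - 1)² + 187/224·(x - 1)³.
With (x - 1) = 1/2: s(3/2) = 12071/1792.

6.7360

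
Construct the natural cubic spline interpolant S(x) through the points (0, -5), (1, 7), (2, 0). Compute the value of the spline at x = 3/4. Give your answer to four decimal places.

5.5586

Write M_i for S''(x_i). With h_i = 1, 1 and divided differences Δ_i = 12, -7, the continuity of S' gives the tridiagonal system
  1·M_0 + 4·M_1 + 1·M_2 = 6(Δ_1 - Δ_0) = -114
Natural end conditions: M_0 = M_2 = 0.
Solving: M_0 = 0, M_1 = -57/2, M_2 = 0.
On [0, 1], S(x) = -5 + 67/4·x + 0·x² - 19/4·x³.
With x = 3/4: S(3/4) = 1423/256.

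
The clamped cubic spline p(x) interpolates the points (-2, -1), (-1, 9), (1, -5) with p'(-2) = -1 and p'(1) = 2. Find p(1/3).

With M_i denoting the second derivative at x_i, h_i = 1, 2, and Δ_i = (y_(i+1) − y_i)/h_i = 10, -7:
  1·M_0 + 6·M_1 + 2·M_2 = 6(Δ_1 - Δ_0) = -102
Clamped end conditions give two more equations: 2h_0·M_0 + h_0·M_1 = 6(Δ_0 - p'(-2)) = 66 and h_1·M_1 + 2h_1·M_2 = 6(p'(1) - Δ_1) = 54.
Solving the tridiagonal system: M_0 = 51, M_1 = -36, M_2 = 63/2.
On [-1, 1], p(x) = 9 + 13/2·(x + 1) - 18·(x + 1)² + 45/8·(x + 1)³.
With (x + 1) = 4/3: p(1/3) = -1.

-1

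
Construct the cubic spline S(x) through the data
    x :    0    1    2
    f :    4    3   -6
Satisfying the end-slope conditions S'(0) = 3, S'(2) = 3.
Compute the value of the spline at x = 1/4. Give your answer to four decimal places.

With m_i denoting the second derivative at x_i, h_i = 1, 1, and Δ_i = (y_(i+1) − y_i)/h_i = -1, -9:
  1·m_0 + 4·m_1 + 1·m_2 = 6(Δ_1 - Δ_0) = -48
Clamped end conditions give two more equations: 2h_0·m_0 + h_0·m_1 = 6(Δ_0 - S'(0)) = -24 and h_1·m_1 + 2h_1·m_2 = 6(S'(2) - Δ_1) = 72.
Hence m_0 = 0, m_1 = -24, m_2 = 48.
On [0, 1], S(x) = 4 + 3·x + 0·x² - 4·x³.
With x = 1/4: S(1/4) = 75/16.

4.6875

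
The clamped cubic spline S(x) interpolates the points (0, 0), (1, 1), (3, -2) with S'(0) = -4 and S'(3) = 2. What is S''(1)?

-9

Write M_i for S''(x_i). With h_i = 1, 2 and divided differences Δ_i = 1, -3/2, the continuity of S' gives the tridiagonal system
  1·M_0 + 6·M_1 + 2·M_2 = 6(Δ_1 - Δ_0) = -15
Clamped end conditions give two more equations: 2h_0·M_0 + h_0·M_1 = 6(Δ_0 - S'(0)) = 30 and h_1·M_1 + 2h_1·M_2 = 6(S'(3) - Δ_1) = 21.
Solving: M_0 = 39/2, M_1 = -9, M_2 = 39/4.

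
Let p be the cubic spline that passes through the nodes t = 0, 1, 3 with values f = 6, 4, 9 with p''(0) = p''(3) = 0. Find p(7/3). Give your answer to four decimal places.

Write m_i for p''(x_i). With h_i = 1, 2 and divided differences Δ_i = -2, 5/2, the continuity of p' gives the tridiagonal system
  1·m_0 + 6·m_1 + 2·m_2 = 6(Δ_1 - Δ_0) = 27
Natural end conditions: m_0 = m_2 = 0.
Solving: m_0 = 0, m_1 = 9/2, m_2 = 0.
On [1, 3], p(t) = 4 - 1/2·(t - 1) + 9/4·(t - 1)² - 3/8·(t - 1)³.
With (t - 1) = 4/3: p(7/3) = 58/9.

6.4444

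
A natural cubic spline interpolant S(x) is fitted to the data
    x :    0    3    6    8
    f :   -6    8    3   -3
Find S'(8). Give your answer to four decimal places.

-2.9459

Put M_i = S'' at the i-th knot. Here h = (3, 3, 2) and Δ = (14/3, -5/3, -3), so the interior equations h_(i-1)·M_(i-1) + 2(h_(i-1)+h_i)·M_i + h_i·M_(i+1) = 6(Δ_i − Δ_(i-1)) read
  3·M_0 + 12·M_1 + 3·M_2 = 6(Δ_1 - Δ_0) = -38
  3·M_1 + 10·M_2 + 2·M_3 = 6(Δ_2 - Δ_1) = -8
Natural end conditions: M_0 = M_3 = 0.
Hence M_0 = 0, M_1 = -356/111, M_2 = 6/37, M_3 = 0.
On [6, 8], S'(x) = b_2 + 2c_2·(x - 6) + 3d_2·(x - 6)² with b_2 = Δ_2 - h_2(2M_2 + M_3)/6 = -115/37, c_2 = M_2/2 = 3/37, d_2 = (M_3 - M_2)/(6h_2) = -1/74. So S'(8) = -109/37.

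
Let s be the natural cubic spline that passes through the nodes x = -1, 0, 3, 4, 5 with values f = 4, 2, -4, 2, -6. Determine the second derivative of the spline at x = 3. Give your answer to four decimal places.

10.4151

Write m_i for s''(x_i). With h_i = 1, 3, 1, 1 and divided differences Δ_i = -2, -2, 6, -8, the continuity of s' gives the tridiagonal system
  1·m_0 + 8·m_1 + 3·m_2 = 6(Δ_1 - Δ_0) = 0
  3·m_1 + 8·m_2 + 1·m_3 = 6(Δ_2 - Δ_1) = 48
  1·m_2 + 4·m_3 + 1·m_4 = 6(Δ_3 - Δ_2) = -84
Natural end conditions: m_0 = m_4 = 0.
Hence m_0 = 0, m_1 = -207/53, m_2 = 552/53, m_3 = -1251/53, m_4 = 0.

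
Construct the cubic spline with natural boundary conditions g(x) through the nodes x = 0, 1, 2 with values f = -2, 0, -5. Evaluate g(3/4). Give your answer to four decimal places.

0.0742

Put M_i = g'' at the i-th knot. Here h = (1, 1) and Δ = (2, -5), so the interior equations h_(i-1)·M_(i-1) + 2(h_(i-1)+h_i)·M_i + h_i·M_(i+1) = 6(Δ_i − Δ_(i-1)) read
  1·M_0 + 4·M_1 + 1·M_2 = 6(Δ_1 - Δ_0) = -42
Natural end conditions: M_0 = M_2 = 0.
Forward elimination and back-substitution give M_0 = 0, M_1 = -21/2, M_2 = 0.
On [0, 1], g(x) = -2 + 15/4·x + 0·x² - 7/4·x³.
With x = 3/4: g(3/4) = 19/256.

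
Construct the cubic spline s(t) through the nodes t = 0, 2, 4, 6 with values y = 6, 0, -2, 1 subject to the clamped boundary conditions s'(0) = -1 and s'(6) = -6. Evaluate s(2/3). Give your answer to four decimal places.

Let σ_i = s''(x_i). Step sizes h_i = 2, 2, 2; slopes of the chords Δ_i = (y_(i+1) - y_i)/h_i = -3, -1, 3/2.
  2·σ_0 + 8·σ_1 + 2·σ_2 = 6(Δ_1 - Δ_0) = 12
  2·σ_1 + 8·σ_2 + 2·σ_3 = 6(Δ_2 - Δ_1) = 15
Clamped end conditions give two more equations: 2h_0·σ_0 + h_0·σ_1 = 6(Δ_0 - s'(0)) = -12 and h_2·σ_2 + 2h_2·σ_3 = 6(s'(6) - Δ_2) = -45.
Hence σ_0 = -107/30, σ_1 = 17/15, σ_2 = 151/30, σ_3 = -413/30.
On [0, 2], s(t) = 6 - 1·t - 107/60·t² + 47/120·t³.
With t = 2/3: s(2/3) = 1886/405.

4.6568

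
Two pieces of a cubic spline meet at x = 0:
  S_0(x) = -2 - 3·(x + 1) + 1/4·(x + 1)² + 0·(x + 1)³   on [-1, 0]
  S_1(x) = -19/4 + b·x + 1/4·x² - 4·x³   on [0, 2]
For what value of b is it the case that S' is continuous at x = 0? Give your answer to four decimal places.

-2.5000

S_0'(x) = -3 + 1/2·(x + 1) + 0·(x + 1)², so S_0'(0) = -5/2. On the right, S_1'(0) = b, so b = -5/2.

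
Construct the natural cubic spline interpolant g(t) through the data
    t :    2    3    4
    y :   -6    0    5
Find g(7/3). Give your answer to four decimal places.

Put M_i = g'' at the i-th knot. Here h = (1, 1) and Δ = (6, 5), so the interior equations h_(i-1)·M_(i-1) + 2(h_(i-1)+h_i)·M_i + h_i·M_(i+1) = 6(Δ_i − Δ_(i-1)) read
  1·M_0 + 4·M_1 + 1·M_2 = 6(Δ_1 - Δ_0) = -6
Natural end conditions: M_0 = M_2 = 0.
Solving: M_0 = 0, M_1 = -3/2, M_2 = 0.
On [2, 3], g(t) = -6 + 25/4·(t - 2) + 0·(t - 2)² - 1/4·(t - 2)³.
With (t - 2) = 1/3: g(7/3) = -106/27.

-3.9259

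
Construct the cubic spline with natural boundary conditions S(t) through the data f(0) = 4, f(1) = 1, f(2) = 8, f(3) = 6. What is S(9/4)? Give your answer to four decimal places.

Write M_i for S''(x_i). With h_i = 1, 1, 1 and divided differences Δ_i = -3, 7, -2, the continuity of S' gives the tridiagonal system
  1·M_0 + 4·M_1 + 1·M_2 = 6(Δ_1 - Δ_0) = 60
  1·M_1 + 4·M_2 + 1·M_3 = 6(Δ_2 - Δ_1) = -54
Natural end conditions: M_0 = M_3 = 0.
Forward elimination and back-substitution give M_0 = 0, M_1 = 98/5, M_2 = -92/5, M_3 = 0.
On [2, 3], S(t) = 8 + 62/15·(t - 2) - 46/5·(t - 2)² + 46/15·(t - 2)³.
With (t - 2) = 1/4: S(9/4) = 1361/160.

8.5063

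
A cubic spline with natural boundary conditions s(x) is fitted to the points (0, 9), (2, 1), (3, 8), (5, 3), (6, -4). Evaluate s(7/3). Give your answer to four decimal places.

Let σ_i = s''(x_i). Step sizes h_i = 2, 1, 2, 1; slopes of the chords Δ_i = (y_(i+1) - y_i)/h_i = -4, 7, -5/2, -7.
  2·σ_0 + 6·σ_1 + 1·σ_2 = 6(Δ_1 - Δ_0) = 66
  1·σ_1 + 6·σ_2 + 2·σ_3 = 6(Δ_2 - Δ_1) = -57
  2·σ_2 + 6·σ_3 + 1·σ_4 = 6(Δ_3 - Δ_2) = -27
Natural end conditions: σ_0 = σ_4 = 0.
Solving the tridiagonal system: σ_0 = 0, σ_1 = 400/31, σ_2 = -354/31, σ_3 = -43/62, σ_4 = 0.
On [2, 3], s(x) = 1 + 428/93·(x - 2) + 200/31·(x - 2)² - 377/93·(x - 2)³.
With (x - 2) = 1/3: s(7/3) = 7786/2511.

3.1008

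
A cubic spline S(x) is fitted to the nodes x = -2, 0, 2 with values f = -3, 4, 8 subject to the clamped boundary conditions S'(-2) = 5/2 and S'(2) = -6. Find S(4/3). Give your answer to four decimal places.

9.4815

Put m_i = S'' at the i-th knot. Here h = (2, 2) and Δ = (7/2, 2), so the interior equations h_(i-1)·m_(i-1) + 2(h_(i-1)+h_i)·m_i + h_i·m_(i+1) = 6(Δ_i − Δ_(i-1)) read
  2·m_0 + 8·m_1 + 2·m_2 = 6(Δ_1 - Δ_0) = -9
Clamped end conditions give two more equations: 2h_0·m_0 + h_0·m_1 = 6(Δ_0 - S'(-2)) = 6 and h_1·m_1 + 2h_1·m_2 = 6(S'(2) - Δ_1) = -48.
Solving the tridiagonal system: m_0 = 1/2, m_1 = 2, m_2 = -13.
On [0, 2], S(x) = 4 + 5·x + 1·x² - 5/4·x³.
With x = 4/3: S(4/3) = 256/27.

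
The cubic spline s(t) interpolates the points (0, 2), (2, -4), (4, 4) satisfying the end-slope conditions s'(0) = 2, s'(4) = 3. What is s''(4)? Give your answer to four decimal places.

-6.5000

Write m_i for s''(x_i). With h_i = 2, 2 and divided differences Δ_i = -3, 4, the continuity of s' gives the tridiagonal system
  2·m_0 + 8·m_1 + 2·m_2 = 6(Δ_1 - Δ_0) = 42
Clamped end conditions give two more equations: 2h_0·m_0 + h_0·m_1 = 6(Δ_0 - s'(0)) = -30 and h_1·m_1 + 2h_1·m_2 = 6(s'(4) - Δ_1) = -6.
Solving: m_0 = -25/2, m_1 = 10, m_2 = -13/2.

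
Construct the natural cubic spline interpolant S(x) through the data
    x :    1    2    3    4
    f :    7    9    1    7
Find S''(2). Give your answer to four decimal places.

-21.6000

With σ_i denoting the second derivative at x_i, h_i = 1, 1, 1, and Δ_i = (y_(i+1) − y_i)/h_i = 2, -8, 6:
  1·σ_0 + 4·σ_1 + 1·σ_2 = 6(Δ_1 - Δ_0) = -60
  1·σ_1 + 4·σ_2 + 1·σ_3 = 6(Δ_2 - Δ_1) = 84
Natural end conditions: σ_0 = σ_3 = 0.
Forward elimination and back-substitution give σ_0 = 0, σ_1 = -108/5, σ_2 = 132/5, σ_3 = 0.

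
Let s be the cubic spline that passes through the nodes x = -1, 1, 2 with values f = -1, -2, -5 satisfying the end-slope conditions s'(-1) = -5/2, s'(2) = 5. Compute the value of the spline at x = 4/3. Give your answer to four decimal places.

Let M_i = s''(x_i). Step sizes h_i = 2, 1; slopes of the chords Δ_i = (y_(i+1) - y_i)/h_i = -1/2, -3.
  2·M_0 + 6·M_1 + 1·M_2 = 6(Δ_1 - Δ_0) = -15
Clamped end conditions give two more equations: 2h_0·M_0 + h_0·M_1 = 6(Δ_0 - s'(-1)) = 12 and h_1·M_1 + 2h_1·M_2 = 6(s'(2) - Δ_1) = 48.
Hence M_0 = 8, M_1 = -10, M_2 = 29.
On [1, 2], s(x) = -2 - 9/2·(x - 1) - 5·(x - 1)² + 13/2·(x - 1)³.
With (x - 1) = 1/3: s(4/3) = -103/27.

-3.8148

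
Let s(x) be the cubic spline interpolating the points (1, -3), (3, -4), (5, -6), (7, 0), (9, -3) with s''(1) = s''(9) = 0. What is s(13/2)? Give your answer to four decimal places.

Let σ_i = s''(x_i). Step sizes h_i = 2, 2, 2, 2; slopes of the chords Δ_i = (y_(i+1) - y_i)/h_i = -1/2, -1, 3, -3/2.
  2·σ_0 + 8·σ_1 + 2·σ_2 = 6(Δ_1 - Δ_0) = -3
  2·σ_1 + 8·σ_2 + 2·σ_3 = 6(Δ_2 - Δ_1) = 24
  2·σ_2 + 8·σ_3 + 2·σ_4 = 6(Δ_3 - Δ_2) = -27
Natural end conditions: σ_0 = σ_4 = 0.
Forward elimination and back-substitution give σ_0 = 0, σ_1 = -3/2, σ_2 = 9/2, σ_3 = -9/2, σ_4 = 0.
On [5, 7], s(x) = -6 + 3/2·(x - 5) + 9/4·(x - 5)² - 3/4·(x - 5)³.
With (x - 5) = 3/2: s(13/2) = -39/32.

-1.2188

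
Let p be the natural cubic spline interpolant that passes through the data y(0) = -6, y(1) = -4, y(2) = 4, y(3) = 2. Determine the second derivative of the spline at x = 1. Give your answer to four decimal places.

13.6000

Put σ_i = p'' at the i-th knot. Here h = (1, 1, 1) and Δ = (2, 8, -2), so the interior equations h_(i-1)·σ_(i-1) + 2(h_(i-1)+h_i)·σ_i + h_i·σ_(i+1) = 6(Δ_i − Δ_(i-1)) read
  1·σ_0 + 4·σ_1 + 1·σ_2 = 6(Δ_1 - Δ_0) = 36
  1·σ_1 + 4·σ_2 + 1·σ_3 = 6(Δ_2 - Δ_1) = -60
Natural end conditions: σ_0 = σ_3 = 0.
Hence σ_0 = 0, σ_1 = 68/5, σ_2 = -92/5, σ_3 = 0.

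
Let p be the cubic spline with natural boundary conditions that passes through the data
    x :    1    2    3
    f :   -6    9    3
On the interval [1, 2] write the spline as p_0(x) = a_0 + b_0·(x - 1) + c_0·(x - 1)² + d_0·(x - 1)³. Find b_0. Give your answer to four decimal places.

Let m_i = p''(x_i). Step sizes h_i = 1, 1; slopes of the chords Δ_i = (y_(i+1) - y_i)/h_i = 15, -6.
  1·m_0 + 4·m_1 + 1·m_2 = 6(Δ_1 - Δ_0) = -126
Natural end conditions: m_0 = m_2 = 0.
Forward elimination and back-substitution give m_0 = 0, m_1 = -63/2, m_2 = 0.
On [1, 2], with p_0(x) = a_0 + b_0·(x - 1) + c_0·(x - 1)² + d_0·(x - 1)³: c_0 = m_0/2 = 0, d_0 = (m_1 - m_0)/(6h_0) = -21/4, b_0 = Δ_0 - h_0(2m_0 + m_1)/6 = 81/4.

20.2500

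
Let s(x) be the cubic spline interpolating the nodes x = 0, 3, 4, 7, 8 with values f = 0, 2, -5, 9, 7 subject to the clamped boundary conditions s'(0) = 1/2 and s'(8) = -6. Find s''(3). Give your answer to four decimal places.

-9.1991

Let σ_i = s''(x_i). Step sizes h_i = 3, 1, 3, 1; slopes of the chords Δ_i = (y_(i+1) - y_i)/h_i = 2/3, -7, 14/3, -2.
  3·σ_0 + 8·σ_1 + 1·σ_2 = 6(Δ_1 - Δ_0) = -46
  1·σ_1 + 8·σ_2 + 3·σ_3 = 6(Δ_2 - Δ_1) = 70
  3·σ_2 + 8·σ_3 + 1·σ_4 = 6(Δ_3 - Δ_2) = -40
Clamped end conditions give two more equations: 2h_0·σ_0 + h_0·σ_1 = 6(Δ_0 - s'(0)) = 1 and h_3·σ_3 + 2h_3·σ_4 = 6(s'(8) - Δ_3) = -24.
Forward elimination and back-substitution give σ_0 = 2059/432, σ_1 = -1987/216, σ_2 = 5743/432, σ_3 = -1955/216, σ_4 = -3229/432.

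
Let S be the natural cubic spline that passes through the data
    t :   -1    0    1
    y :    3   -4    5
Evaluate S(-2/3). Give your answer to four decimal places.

-0.5185

Let m_i = S''(x_i). Step sizes h_i = 1, 1; slopes of the chords Δ_i = (y_(i+1) - y_i)/h_i = -7, 9.
  1·m_0 + 4·m_1 + 1·m_2 = 6(Δ_1 - Δ_0) = 96
Natural end conditions: m_0 = m_2 = 0.
Hence m_0 = 0, m_1 = 24, m_2 = 0.
On [-1, 0], S(t) = 3 - 11·(t + 1) + 0·(t + 1)² + 4·(t + 1)³.
With (t + 1) = 1/3: S(-2/3) = -14/27.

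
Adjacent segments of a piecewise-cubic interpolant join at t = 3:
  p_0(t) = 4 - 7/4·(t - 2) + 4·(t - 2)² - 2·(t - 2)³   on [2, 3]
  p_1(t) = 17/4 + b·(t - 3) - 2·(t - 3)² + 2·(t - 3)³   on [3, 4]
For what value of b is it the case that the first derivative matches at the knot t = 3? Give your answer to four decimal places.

p_0'(t) = -7/4 + 8·(t - 2) - 6·(t - 2)², so p_0'(3) = 1/4. On the right, p_1'(3) = b, so b = 1/4.

0.2500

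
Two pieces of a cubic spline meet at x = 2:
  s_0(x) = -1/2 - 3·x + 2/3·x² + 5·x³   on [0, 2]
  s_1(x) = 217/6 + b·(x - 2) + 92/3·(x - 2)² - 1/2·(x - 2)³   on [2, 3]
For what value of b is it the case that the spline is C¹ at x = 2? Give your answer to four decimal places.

s_0'(x) = -3 + 4/3·x + 15·x², so s_0'(2) = 179/3. On the right, s_1'(2) = b, so b = 179/3.

59.6667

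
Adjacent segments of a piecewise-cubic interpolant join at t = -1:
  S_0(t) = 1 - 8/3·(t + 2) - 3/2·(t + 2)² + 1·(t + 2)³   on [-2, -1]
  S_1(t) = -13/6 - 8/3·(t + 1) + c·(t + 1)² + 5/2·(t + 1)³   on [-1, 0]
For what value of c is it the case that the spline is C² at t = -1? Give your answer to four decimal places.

S_0''(t) = -3 + 6·(t + 2), so S_0''(-1) = 3. On the right, S_1''(-1) = 2c, so c = 3/2.

1.5000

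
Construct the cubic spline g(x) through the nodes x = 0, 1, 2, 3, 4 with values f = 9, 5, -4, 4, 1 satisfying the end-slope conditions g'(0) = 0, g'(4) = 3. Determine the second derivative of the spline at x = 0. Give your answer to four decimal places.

Put M_i = g'' at the i-th knot. Here h = (1, 1, 1, 1) and Δ = (-4, -9, 8, -3), so the interior equations h_(i-1)·M_(i-1) + 2(h_(i-1)+h_i)·M_i + h_i·M_(i+1) = 6(Δ_i − Δ_(i-1)) read
  1·M_0 + 4·M_1 + 1·M_2 = 6(Δ_1 - Δ_0) = -30
  1·M_1 + 4·M_2 + 1·M_3 = 6(Δ_2 - Δ_1) = 102
  1·M_2 + 4·M_3 + 1·M_4 = 6(Δ_3 - Δ_2) = -66
Clamped end conditions give two more equations: 2h_0·M_0 + h_0·M_1 = 6(Δ_0 - g'(0)) = -24 and h_3·M_3 + 2h_3·M_4 = 6(g'(4) - Δ_3) = 36.
Forward elimination and back-substitution give M_0 = -111/28, M_1 = -225/14, M_2 = 153/4, M_3 = -489/14, M_4 = 993/28.

-3.9643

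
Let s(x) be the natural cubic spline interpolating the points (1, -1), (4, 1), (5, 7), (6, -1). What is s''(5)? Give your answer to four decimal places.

-22.7097

With M_i denoting the second derivative at x_i, h_i = 3, 1, 1, and Δ_i = (y_(i+1) − y_i)/h_i = 2/3, 6, -8:
  3·M_0 + 8·M_1 + 1·M_2 = 6(Δ_1 - Δ_0) = 32
  1·M_1 + 4·M_2 + 1·M_3 = 6(Δ_2 - Δ_1) = -84
Natural end conditions: M_0 = M_3 = 0.
Hence M_0 = 0, M_1 = 212/31, M_2 = -704/31, M_3 = 0.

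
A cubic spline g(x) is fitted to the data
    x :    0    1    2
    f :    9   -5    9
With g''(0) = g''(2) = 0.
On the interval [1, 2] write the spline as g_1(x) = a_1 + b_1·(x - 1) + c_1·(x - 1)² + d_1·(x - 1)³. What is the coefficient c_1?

Put σ_i = g'' at the i-th knot. Here h = (1, 1) and Δ = (-14, 14), so the interior equations h_(i-1)·σ_(i-1) + 2(h_(i-1)+h_i)·σ_i + h_i·σ_(i+1) = 6(Δ_i − Δ_(i-1)) read
  1·σ_0 + 4·σ_1 + 1·σ_2 = 6(Δ_1 - Δ_0) = 168
Natural end conditions: σ_0 = σ_2 = 0.
Hence σ_0 = 0, σ_1 = 42, σ_2 = 0.
On [1, 2], with g_1(x) = a_1 + b_1·(x - 1) + c_1·(x - 1)² + d_1·(x - 1)³: c_1 = σ_1/2 = 21, d_1 = (σ_2 - σ_1)/(6h_1) = -7, b_1 = Δ_1 - h_1(2σ_1 + σ_2)/6 = 0.

21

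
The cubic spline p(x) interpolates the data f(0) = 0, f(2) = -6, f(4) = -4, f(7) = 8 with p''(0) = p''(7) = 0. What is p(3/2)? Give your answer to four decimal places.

-5.0872

Write m_i for p''(x_i). With h_i = 2, 2, 3 and divided differences Δ_i = -3, 1, 4, the continuity of p' gives the tridiagonal system
  2·m_0 + 8·m_1 + 2·m_2 = 6(Δ_1 - Δ_0) = 24
  2·m_1 + 10·m_2 + 3·m_3 = 6(Δ_2 - Δ_1) = 18
Natural end conditions: m_0 = m_3 = 0.
Forward elimination and back-substitution give m_0 = 0, m_1 = 51/19, m_2 = 24/19, m_3 = 0.
On [0, 2], p(x) = 0 - 74/19·x + 0·x² + 17/76·x³.
With x = 3/2: p(3/2) = -3093/608.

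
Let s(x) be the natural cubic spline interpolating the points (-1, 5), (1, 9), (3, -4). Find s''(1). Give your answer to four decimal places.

With M_i denoting the second derivative at x_i, h_i = 2, 2, and Δ_i = (y_(i+1) − y_i)/h_i = 2, -13/2:
  2·M_0 + 8·M_1 + 2·M_2 = 6(Δ_1 - Δ_0) = -51
Natural end conditions: M_0 = M_2 = 0.
Forward elimination and back-substitution give M_0 = 0, M_1 = -51/8, M_2 = 0.

-6.3750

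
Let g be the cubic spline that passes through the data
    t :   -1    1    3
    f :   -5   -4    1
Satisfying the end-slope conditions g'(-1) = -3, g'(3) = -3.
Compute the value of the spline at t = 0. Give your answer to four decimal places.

Write M_i for g''(x_i). With h_i = 2, 2 and divided differences Δ_i = 1/2, 5/2, the continuity of g' gives the tridiagonal system
  2·M_0 + 8·M_1 + 2·M_2 = 6(Δ_1 - Δ_0) = 12
Clamped end conditions give two more equations: 2h_0·M_0 + h_0·M_1 = 6(Δ_0 - g'(-1)) = 21 and h_1·M_1 + 2h_1·M_2 = 6(g'(3) - Δ_1) = -33.
Forward elimination and back-substitution give M_0 = 15/4, M_1 = 3, M_2 = -39/4.
On [-1, 1], g(t) = -5 - 3·(t + 1) + 15/8·(t + 1)² - 1/16·(t + 1)³.
With (t + 1) = 1: g(0) = -99/16.

-6.1875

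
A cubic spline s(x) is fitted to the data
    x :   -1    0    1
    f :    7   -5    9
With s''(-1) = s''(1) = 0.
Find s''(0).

With σ_i denoting the second derivative at x_i, h_i = 1, 1, and Δ_i = (y_(i+1) − y_i)/h_i = -12, 14:
  1·σ_0 + 4·σ_1 + 1·σ_2 = 6(Δ_1 - Δ_0) = 156
Natural end conditions: σ_0 = σ_2 = 0.
Hence σ_0 = 0, σ_1 = 39, σ_2 = 0.

39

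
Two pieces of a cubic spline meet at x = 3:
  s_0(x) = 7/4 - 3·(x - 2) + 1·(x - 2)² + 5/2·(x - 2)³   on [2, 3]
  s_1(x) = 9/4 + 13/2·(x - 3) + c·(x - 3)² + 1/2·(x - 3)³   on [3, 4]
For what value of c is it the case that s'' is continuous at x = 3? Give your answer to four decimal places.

s_0''(x) = 2 + 15·(x - 2), so s_0''(3) = 17. On the right, s_1''(3) = 2c, so c = 17/2.

8.5000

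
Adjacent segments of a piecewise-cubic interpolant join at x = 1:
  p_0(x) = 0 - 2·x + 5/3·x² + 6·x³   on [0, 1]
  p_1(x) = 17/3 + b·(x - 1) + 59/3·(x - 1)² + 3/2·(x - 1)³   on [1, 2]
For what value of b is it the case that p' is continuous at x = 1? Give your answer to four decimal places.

19.3333

p_0'(x) = -2 + 10/3·x + 18·x², so p_0'(1) = 58/3. On the right, p_1'(1) = b, so b = 58/3.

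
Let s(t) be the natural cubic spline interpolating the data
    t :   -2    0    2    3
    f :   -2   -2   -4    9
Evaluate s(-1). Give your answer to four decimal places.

-0.8409

With M_i denoting the second derivative at x_i, h_i = 2, 2, 1, and Δ_i = (y_(i+1) − y_i)/h_i = 0, -1, 13:
  2·M_0 + 8·M_1 + 2·M_2 = 6(Δ_1 - Δ_0) = -6
  2·M_1 + 6·M_2 + 1·M_3 = 6(Δ_2 - Δ_1) = 84
Natural end conditions: M_0 = M_3 = 0.
Solving: M_0 = 0, M_1 = -51/11, M_2 = 171/11, M_3 = 0.
On [-2, 0], s(t) = -2 + 17/11·(t + 2) + 0·(t + 2)² - 17/44·(t + 2)³.
With (t + 2) = 1: s(-1) = -37/44.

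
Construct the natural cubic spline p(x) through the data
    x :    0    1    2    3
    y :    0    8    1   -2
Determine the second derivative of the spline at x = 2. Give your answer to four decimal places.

Write m_i for p''(x_i). With h_i = 1, 1, 1 and divided differences Δ_i = 8, -7, -3, the continuity of p' gives the tridiagonal system
  1·m_0 + 4·m_1 + 1·m_2 = 6(Δ_1 - Δ_0) = -90
  1·m_1 + 4·m_2 + 1·m_3 = 6(Δ_2 - Δ_1) = 24
Natural end conditions: m_0 = m_3 = 0.
Solving the tridiagonal system: m_0 = 0, m_1 = -128/5, m_2 = 62/5, m_3 = 0.

12.4000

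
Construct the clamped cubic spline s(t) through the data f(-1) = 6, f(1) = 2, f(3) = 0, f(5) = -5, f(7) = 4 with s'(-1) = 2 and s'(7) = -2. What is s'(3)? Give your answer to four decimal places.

-2.7857

Write m_i for s''(x_i). With h_i = 2, 2, 2, 2 and divided differences Δ_i = -2, -1, -5/2, 9/2, the continuity of s' gives the tridiagonal system
  2·m_0 + 8·m_1 + 2·m_2 = 6(Δ_1 - Δ_0) = 6
  2·m_1 + 8·m_2 + 2·m_3 = 6(Δ_2 - Δ_1) = -9
  2·m_2 + 8·m_3 + 2·m_4 = 6(Δ_3 - Δ_2) = 42
Clamped end conditions give two more equations: 2h_0·m_0 + h_0·m_1 = 6(Δ_0 - s'(-1)) = -24 and h_3·m_3 + 2h_3·m_4 = 6(s'(7) - Δ_3) = -39.
Solving: m_0 = -445/56, m_1 = 109/28, m_2 = -37/8, m_3 = 283/28, m_4 = -829/56.
On [3, 5], s'(t) = b_2 + 2c_2·(t - 3) + 3d_2·(t - 3)² with b_2 = Δ_2 - h_2(2m_2 + m_3)/6 = -39/14, c_2 = m_2/2 = -37/16, d_2 = (m_3 - m_2)/(6h_2) = 275/224. So s'(3) = -39/14.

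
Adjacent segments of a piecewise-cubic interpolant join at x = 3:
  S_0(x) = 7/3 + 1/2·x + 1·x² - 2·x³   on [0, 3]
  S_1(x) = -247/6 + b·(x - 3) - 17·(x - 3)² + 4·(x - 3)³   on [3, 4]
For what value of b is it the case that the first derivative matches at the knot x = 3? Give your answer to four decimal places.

S_0'(x) = 1/2 + 2·x - 6·x², so S_0'(3) = -95/2. On the right, S_1'(3) = b, so b = -95/2.

-47.5000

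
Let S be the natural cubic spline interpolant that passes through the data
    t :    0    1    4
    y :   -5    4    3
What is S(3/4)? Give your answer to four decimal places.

2.1328

Put M_i = S'' at the i-th knot. Here h = (1, 3) and Δ = (9, -1/3), so the interior equations h_(i-1)·M_(i-1) + 2(h_(i-1)+h_i)·M_i + h_i·M_(i+1) = 6(Δ_i − Δ_(i-1)) read
  1·M_0 + 8·M_1 + 3·M_2 = 6(Δ_1 - Δ_0) = -56
Natural end conditions: M_0 = M_2 = 0.
Solving the tridiagonal system: M_0 = 0, M_1 = -7, M_2 = 0.
On [0, 1], S(t) = -5 + 61/6·t + 0·t² - 7/6·t³.
With t = 3/4: S(3/4) = 273/128.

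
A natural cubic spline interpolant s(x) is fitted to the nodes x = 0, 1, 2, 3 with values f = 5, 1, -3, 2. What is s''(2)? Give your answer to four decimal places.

14.4000

With M_i denoting the second derivative at x_i, h_i = 1, 1, 1, and Δ_i = (y_(i+1) − y_i)/h_i = -4, -4, 5:
  1·M_0 + 4·M_1 + 1·M_2 = 6(Δ_1 - Δ_0) = 0
  1·M_1 + 4·M_2 + 1·M_3 = 6(Δ_2 - Δ_1) = 54
Natural end conditions: M_0 = M_3 = 0.
Solving the tridiagonal system: M_0 = 0, M_1 = -18/5, M_2 = 72/5, M_3 = 0.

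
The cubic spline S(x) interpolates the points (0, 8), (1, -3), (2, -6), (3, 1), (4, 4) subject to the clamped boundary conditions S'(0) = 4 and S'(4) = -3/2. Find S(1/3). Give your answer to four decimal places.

Let m_i = S''(x_i). Step sizes h_i = 1, 1, 1, 1; slopes of the chords Δ_i = (y_(i+1) - y_i)/h_i = -11, -3, 7, 3.
  1·m_0 + 4·m_1 + 1·m_2 = 6(Δ_1 - Δ_0) = 48
  1·m_1 + 4·m_2 + 1·m_3 = 6(Δ_2 - Δ_1) = 60
  1·m_2 + 4·m_3 + 1·m_4 = 6(Δ_3 - Δ_2) = -24
Clamped end conditions give two more equations: 2h_0·m_0 + h_0·m_1 = 6(Δ_0 - S'(0)) = -90 and h_3·m_3 + 2h_3·m_4 = 6(S'(4) - Δ_3) = -27.
Forward elimination and back-substitution give m_0 = -3179/56, m_1 = 659/28, m_2 = 85/8, m_3 = -169/28, m_4 = -587/56.
On [0, 1], S(x) = 8 + 4·x - 3179/112·x² + 1499/112·x³.
With x = 1/3: S(1/3) = 10093/1512.

6.6753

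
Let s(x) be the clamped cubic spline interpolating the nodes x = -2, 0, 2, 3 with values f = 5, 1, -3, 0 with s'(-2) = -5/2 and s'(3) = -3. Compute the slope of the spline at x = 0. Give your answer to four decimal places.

-3.2609

With M_i denoting the second derivative at x_i, h_i = 2, 2, 1, and Δ_i = (y_(i+1) − y_i)/h_i = -2, -2, 3:
  2·M_0 + 8·M_1 + 2·M_2 = 6(Δ_1 - Δ_0) = 0
  2·M_1 + 6·M_2 + 1·M_3 = 6(Δ_2 - Δ_1) = 30
Clamped end conditions give two more equations: 2h_0·M_0 + h_0·M_1 = 6(Δ_0 - s'(-2)) = 3 and h_2·M_2 + 2h_2·M_3 = 6(s'(3) - Δ_2) = -36.
Solving the tridiagonal system: M_0 = 52/23, M_1 = -139/46, M_2 = 226/23, M_3 = -527/23.
On [0, 2], s'(x) = b_1 + 2c_1·x + 3d_1·x² with b_1 = Δ_1 - h_1(2M_1 + M_2)/6 = -75/23, c_1 = M_1/2 = -139/92, d_1 = (M_2 - M_1)/(6h_1) = 197/184. So s'(0) = -75/23.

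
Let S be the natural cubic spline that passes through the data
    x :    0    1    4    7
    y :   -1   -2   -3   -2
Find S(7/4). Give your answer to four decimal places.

Put M_i = S'' at the i-th knot. Here h = (1, 3, 3) and Δ = (-1, -1/3, 1/3), so the interior equations h_(i-1)·M_(i-1) + 2(h_(i-1)+h_i)·M_i + h_i·M_(i+1) = 6(Δ_i − Δ_(i-1)) read
  1·M_0 + 8·M_1 + 3·M_2 = 6(Δ_1 - Δ_0) = 4
  3·M_1 + 12·M_2 + 3·M_3 = 6(Δ_2 - Δ_1) = 4
Natural end conditions: M_0 = M_3 = 0.
Solving: M_0 = 0, M_1 = 12/29, M_2 = 20/87, M_3 = 0.
On [1, 4], S(x) = -2 - 25/29·(x - 1) + 6/29·(x - 1)² - 8/783·(x - 1)³.
With (x - 1) = 3/4: S(7/4) = -147/58.

-2.5345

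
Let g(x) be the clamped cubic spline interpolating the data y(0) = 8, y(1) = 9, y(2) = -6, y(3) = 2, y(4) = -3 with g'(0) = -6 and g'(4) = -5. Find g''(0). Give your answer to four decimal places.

45.7857

With σ_i denoting the second derivative at x_i, h_i = 1, 1, 1, 1, and Δ_i = (y_(i+1) − y_i)/h_i = 1, -15, 8, -5:
  1·σ_0 + 4·σ_1 + 1·σ_2 = 6(Δ_1 - Δ_0) = -96
  1·σ_1 + 4·σ_2 + 1·σ_3 = 6(Δ_2 - Δ_1) = 138
  1·σ_2 + 4·σ_3 + 1·σ_4 = 6(Δ_3 - Δ_2) = -78
Clamped end conditions give two more equations: 2h_0·σ_0 + h_0·σ_1 = 6(Δ_0 - g'(0)) = 42 and h_3·σ_3 + 2h_3·σ_4 = 6(g'(4) - Δ_3) = 0.
Hence σ_0 = 641/14, σ_1 = -347/7, σ_2 = 113/2, σ_3 = -269/7, σ_4 = 269/14.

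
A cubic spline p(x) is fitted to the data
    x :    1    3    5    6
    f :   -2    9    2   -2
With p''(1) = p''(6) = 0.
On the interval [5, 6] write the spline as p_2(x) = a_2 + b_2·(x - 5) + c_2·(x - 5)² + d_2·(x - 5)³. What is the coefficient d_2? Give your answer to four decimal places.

-0.3182

With σ_i denoting the second derivative at x_i, h_i = 2, 2, 1, and Δ_i = (y_(i+1) − y_i)/h_i = 11/2, -7/2, -4:
  2·σ_0 + 8·σ_1 + 2·σ_2 = 6(Δ_1 - Δ_0) = -54
  2·σ_1 + 6·σ_2 + 1·σ_3 = 6(Δ_2 - Δ_1) = -3
Natural end conditions: σ_0 = σ_3 = 0.
Hence σ_0 = 0, σ_1 = -159/22, σ_2 = 21/11, σ_3 = 0.
On [5, 6], with p_2(x) = a_2 + b_2·(x - 5) + c_2·(x - 5)² + d_2·(x - 5)³: c_2 = σ_2/2 = 21/22, d_2 = (σ_3 - σ_2)/(6h_2) = -7/22, b_2 = Δ_2 - h_2(2σ_2 + σ_3)/6 = -51/11.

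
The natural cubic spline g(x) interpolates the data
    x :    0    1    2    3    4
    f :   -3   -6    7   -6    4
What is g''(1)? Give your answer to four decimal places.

39.3214

Write σ_i for g''(x_i). With h_i = 1, 1, 1, 1 and divided differences Δ_i = -3, 13, -13, 10, the continuity of g' gives the tridiagonal system
  1·σ_0 + 4·σ_1 + 1·σ_2 = 6(Δ_1 - Δ_0) = 96
  1·σ_1 + 4·σ_2 + 1·σ_3 = 6(Δ_2 - Δ_1) = -156
  1·σ_2 + 4·σ_3 + 1·σ_4 = 6(Δ_3 - Δ_2) = 138
Natural end conditions: σ_0 = σ_4 = 0.
Hence σ_0 = 0, σ_1 = 1101/28, σ_2 = -429/7, σ_3 = 1395/28, σ_4 = 0.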